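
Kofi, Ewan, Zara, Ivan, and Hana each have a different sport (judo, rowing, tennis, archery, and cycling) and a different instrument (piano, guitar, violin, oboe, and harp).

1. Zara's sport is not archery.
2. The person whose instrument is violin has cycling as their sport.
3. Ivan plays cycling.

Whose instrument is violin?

Ivan

With clues 1–3, Ewan, Hana, Kofi, and Zara are impossible for the one with instrument violin.
That leaves Ivan.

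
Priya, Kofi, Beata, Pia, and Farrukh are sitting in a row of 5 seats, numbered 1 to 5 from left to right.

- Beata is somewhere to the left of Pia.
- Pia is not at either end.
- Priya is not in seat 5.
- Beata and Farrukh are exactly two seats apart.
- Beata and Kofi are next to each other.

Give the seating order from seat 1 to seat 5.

From clue 1: Beata is in {1,2,3,4}.
From clues 1–2: Beata is in {1,2,3}.
From clues 1–4: Priya is in {1,2,4}.
From clues 1–5: Priya → seat 1, Kofi → seat 2, Beata → seat 3, Pia → seat 4, Farrukh → seat 5.

Priya, Kofi, Beata, Pia, Farrukh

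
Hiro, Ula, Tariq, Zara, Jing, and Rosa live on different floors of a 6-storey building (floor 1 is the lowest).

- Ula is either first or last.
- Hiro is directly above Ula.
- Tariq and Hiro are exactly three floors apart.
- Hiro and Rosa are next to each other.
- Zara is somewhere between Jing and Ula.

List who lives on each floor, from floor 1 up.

Ula, Hiro, Rosa, Zara, Tariq, Jing

From clue 1: Ula is in {1,6}.
From clues 1–2: Ula → floor 1, Hiro → floor 2.
From clues 1–3: Tariq → floor 5.
From clues 1–4: Rosa → floor 3.
From clues 1–5: Zara → floor 4, Jing → floor 6.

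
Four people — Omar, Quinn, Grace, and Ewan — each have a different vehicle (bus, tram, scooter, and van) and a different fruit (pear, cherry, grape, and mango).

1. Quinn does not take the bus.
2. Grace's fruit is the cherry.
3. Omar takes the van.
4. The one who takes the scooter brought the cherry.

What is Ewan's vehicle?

bus

With clues 1–3, van is impossible for Ewan's vehicle.
With clues 1–4, scooter and tram are impossible for Ewan's vehicle.
That leaves bus.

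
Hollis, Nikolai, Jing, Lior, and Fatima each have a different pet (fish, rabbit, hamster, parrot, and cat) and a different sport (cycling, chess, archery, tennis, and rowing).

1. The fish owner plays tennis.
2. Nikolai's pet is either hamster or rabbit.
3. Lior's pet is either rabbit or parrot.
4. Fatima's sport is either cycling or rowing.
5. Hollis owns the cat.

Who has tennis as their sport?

Jing

With clues 1–2, Nikolai is impossible for the one with sport tennis.
With clues 1–3, Lior is impossible for the one with sport tennis.
With clues 1–4, Fatima is impossible for the one with sport tennis.
With clues 1–5, Hollis is impossible for the one with sport tennis.
That leaves Jing.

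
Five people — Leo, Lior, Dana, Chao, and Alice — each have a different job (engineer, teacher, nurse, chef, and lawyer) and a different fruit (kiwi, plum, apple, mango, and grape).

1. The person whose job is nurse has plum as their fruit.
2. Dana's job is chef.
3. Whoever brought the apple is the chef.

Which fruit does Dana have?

With clues 1–2, plum is impossible for Dana's fruit.
With clues 1–3, grape, kiwi, and mango are impossible for Dana's fruit.
That leaves apple.

apple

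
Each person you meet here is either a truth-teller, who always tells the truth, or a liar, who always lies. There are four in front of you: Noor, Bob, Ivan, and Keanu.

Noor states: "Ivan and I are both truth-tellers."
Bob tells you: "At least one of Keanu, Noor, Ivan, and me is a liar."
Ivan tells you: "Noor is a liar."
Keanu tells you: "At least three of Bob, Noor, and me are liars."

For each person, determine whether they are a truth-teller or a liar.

Noor: liar, Bob: truth-teller, Ivan: truth-teller, Keanu: liar

Consider Noor. Suppose Noor is a truth-teller.
Then no assignment of the remaining roles makes every statement match its speaker's type — contradiction.
So Noor is a liar.
With that fixed, Bob's statement is true, so Bob is a truth-teller.
With that fixed, Ivan's statement is true, so Ivan is a truth-teller.
With that fixed, Keanu's statement is false, so Keanu is a liar.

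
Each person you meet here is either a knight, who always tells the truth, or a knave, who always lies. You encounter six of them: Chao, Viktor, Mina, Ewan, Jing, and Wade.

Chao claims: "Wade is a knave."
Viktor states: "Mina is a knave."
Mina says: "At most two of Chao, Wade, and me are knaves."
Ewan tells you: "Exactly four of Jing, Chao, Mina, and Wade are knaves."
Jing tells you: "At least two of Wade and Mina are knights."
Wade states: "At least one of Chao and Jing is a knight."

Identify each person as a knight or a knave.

Chao: knave, Viktor: knave, Mina: knight, Ewan: knave, Jing: knight, Wade: knight

Consider Chao. Suppose Chao is a knight.
Then no assignment of the remaining roles makes every statement match its speaker's type — contradiction.
So Chao is a knave.
Consider Viktor. Suppose Viktor is a knight.
Then no assignment of the remaining roles makes every statement match its speaker's type — contradiction.
So Viktor is a knave.
Consider Mina. Suppose Mina is a knave.
Then Viktor's statement comes out true, contradicting Viktor being a knave.
So Mina is a knight.
With that fixed, Ewan's statement is false, so Ewan is a knave.
Consider Jing. Suppose Jing is a knave.
Then no assignment of the remaining roles makes every statement match its speaker's type — contradiction.
So Jing is a knight.
With that fixed, Wade's statement is true, so Wade is a knight.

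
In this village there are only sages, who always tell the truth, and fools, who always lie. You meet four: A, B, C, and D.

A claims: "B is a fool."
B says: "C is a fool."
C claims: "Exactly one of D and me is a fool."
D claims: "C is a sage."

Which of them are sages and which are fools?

A: fool, B: sage, C: fool, D: fool

Consider A. Suppose A is a sage.
Then no assignment of the remaining roles makes every statement match its speaker's type — contradiction.
So A is a fool.
Consider B. Suppose B is a fool.
Then A's statement comes out true, contradicting A being a fool.
So B is a sage.
Consider C. Suppose C is a sage.
Then B's statement comes out false, contradicting B being a sage.
So C is a fool.
With that fixed, D's statement is false, so D is a fool.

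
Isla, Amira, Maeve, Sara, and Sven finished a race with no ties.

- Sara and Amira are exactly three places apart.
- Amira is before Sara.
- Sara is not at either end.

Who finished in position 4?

Sara

With clues 1–2, Amira is ruled out for place 4.
With clues 1–3, Isla, Maeve, and Sven are ruled out for place 4.
So place 4 is Sara.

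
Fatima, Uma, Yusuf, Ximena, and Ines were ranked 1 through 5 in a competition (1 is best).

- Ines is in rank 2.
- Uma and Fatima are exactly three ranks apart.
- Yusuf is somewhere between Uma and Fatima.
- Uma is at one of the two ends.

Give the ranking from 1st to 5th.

From clue 1: Ines → rank 2.
From clues 1–2: Fatima is in {1,4}.
From clues 1–3: Yusuf → rank 3, Ximena → rank 5.
From clues 1–4: Uma → rank 1, Fatima → rank 4.

Uma, Ines, Yusuf, Fatima, Ximena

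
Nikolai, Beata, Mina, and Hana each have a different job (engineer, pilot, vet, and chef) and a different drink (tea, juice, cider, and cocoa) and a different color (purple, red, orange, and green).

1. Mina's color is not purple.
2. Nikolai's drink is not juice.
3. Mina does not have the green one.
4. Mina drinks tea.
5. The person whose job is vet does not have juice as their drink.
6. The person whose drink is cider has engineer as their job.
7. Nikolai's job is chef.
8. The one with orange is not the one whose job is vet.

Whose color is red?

With clues 1–8, Beata, Hana, and Nikolai are impossible for the one with color red.
That leaves Mina.

Mina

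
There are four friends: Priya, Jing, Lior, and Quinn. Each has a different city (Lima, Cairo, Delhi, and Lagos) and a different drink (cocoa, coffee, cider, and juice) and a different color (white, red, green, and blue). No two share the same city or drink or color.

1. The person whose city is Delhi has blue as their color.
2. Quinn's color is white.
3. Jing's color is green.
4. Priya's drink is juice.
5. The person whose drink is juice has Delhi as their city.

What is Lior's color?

With clues 1–2, white is impossible for Lior's color.
With clues 1–3, green is impossible for Lior's color.
With clues 1–5, blue is impossible for Lior's color.
That leaves red.

red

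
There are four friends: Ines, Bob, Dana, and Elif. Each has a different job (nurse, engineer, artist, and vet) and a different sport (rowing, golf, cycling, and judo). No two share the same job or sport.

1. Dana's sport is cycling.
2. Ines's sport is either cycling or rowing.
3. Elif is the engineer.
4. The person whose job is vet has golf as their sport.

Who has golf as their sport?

Bob

Clue 1 rules out Dana for the one with sport golf.
With clues 1–2, Ines is impossible for the one with sport golf.
With clues 1–4, Elif is impossible for the one with sport golf.
That leaves Bob.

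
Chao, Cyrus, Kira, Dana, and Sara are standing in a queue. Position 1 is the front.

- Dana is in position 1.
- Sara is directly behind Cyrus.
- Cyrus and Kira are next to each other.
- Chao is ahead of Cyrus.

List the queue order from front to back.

Dana, Chao, Kira, Cyrus, Sara

From clue 1: Dana → position 1.
From clues 1–2: Cyrus is in {2,3,4}.
From clues 1–3: Chao is in {2,5}.
From clues 1–4: Chao → position 2, Kira → position 3, Cyrus → position 4, Sara → position 5.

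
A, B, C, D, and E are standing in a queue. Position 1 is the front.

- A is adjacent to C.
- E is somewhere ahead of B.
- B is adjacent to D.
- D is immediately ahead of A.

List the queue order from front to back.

E, B, D, A, C

From clues 1–2: B is in {2,3,4,5}.
From clues 1–3: E is in {1,3}.
From clues 1–4: E → position 1, B → position 2, D → position 3, A → position 4, C → position 5.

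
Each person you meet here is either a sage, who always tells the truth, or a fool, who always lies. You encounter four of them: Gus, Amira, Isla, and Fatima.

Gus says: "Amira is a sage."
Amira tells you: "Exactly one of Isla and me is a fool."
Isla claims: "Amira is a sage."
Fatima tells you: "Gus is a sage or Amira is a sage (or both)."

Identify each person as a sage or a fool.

Gus: fool, Amira: fool, Isla: fool, Fatima: fool

Consider Gus. Suppose Gus is a sage.
Then no assignment of the remaining roles makes every statement match its speaker's type — contradiction.
So Gus is a fool.
Consider Amira. Suppose Amira is a sage.
Then Gus's statement comes out true, contradicting Gus being a fool.
So Amira is a fool.
With that fixed, Isla's statement is false, so Isla is a fool.
With that fixed, Fatima's statement is false, so Fatima is a fool.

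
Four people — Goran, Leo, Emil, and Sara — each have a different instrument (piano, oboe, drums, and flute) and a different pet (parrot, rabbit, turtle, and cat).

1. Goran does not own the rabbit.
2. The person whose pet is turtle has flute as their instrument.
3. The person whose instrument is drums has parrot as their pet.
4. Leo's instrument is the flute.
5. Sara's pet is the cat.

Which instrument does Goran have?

drums

With clues 1–4, flute is impossible for Goran's instrument.
With clues 1–5, oboe and piano are impossible for Goran's instrument.
That leaves drums.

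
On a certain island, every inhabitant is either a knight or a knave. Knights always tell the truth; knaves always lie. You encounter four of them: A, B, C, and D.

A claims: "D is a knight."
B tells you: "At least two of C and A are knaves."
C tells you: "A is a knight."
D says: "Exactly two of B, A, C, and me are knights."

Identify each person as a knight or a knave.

Consider A. Suppose A is a knight.
Then no assignment of the remaining roles makes every statement match its speaker's type — contradiction.
So A is a knave.
With that fixed, C's statement is false, so C is a knave.
With that fixed, B's statement is true, so B is a knight.
Consider D. Suppose D is a knight.
Then A's statement comes out true, contradicting A being a knave.
So D is a knave.

A: knave, B: knight, C: knave, D: knave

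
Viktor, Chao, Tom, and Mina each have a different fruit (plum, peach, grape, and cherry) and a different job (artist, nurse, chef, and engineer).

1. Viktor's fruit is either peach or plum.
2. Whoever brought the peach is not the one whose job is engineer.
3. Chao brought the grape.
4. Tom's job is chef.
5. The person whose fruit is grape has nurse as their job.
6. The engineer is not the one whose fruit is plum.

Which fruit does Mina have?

With clues 1–3, grape is impossible for Mina's fruit.
With clues 1–6, peach and plum are impossible for Mina's fruit.
That leaves cherry.

cherry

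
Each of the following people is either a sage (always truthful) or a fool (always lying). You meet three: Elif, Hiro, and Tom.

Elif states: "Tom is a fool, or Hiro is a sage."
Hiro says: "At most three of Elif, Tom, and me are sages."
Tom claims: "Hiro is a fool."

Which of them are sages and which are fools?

Regardless of anyone's role, Hiro's statement is true, so Hiro is a sage.
With that fixed, Tom's statement is false, so Tom is a fool.
With that fixed, Elif's statement is true, so Elif is a sage.

Elif: sage, Hiro: sage, Tom: fool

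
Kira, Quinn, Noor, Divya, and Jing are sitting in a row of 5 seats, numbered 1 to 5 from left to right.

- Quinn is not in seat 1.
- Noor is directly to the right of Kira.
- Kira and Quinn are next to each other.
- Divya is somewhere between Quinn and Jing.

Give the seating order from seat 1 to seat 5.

Jing, Divya, Quinn, Kira, Noor

From clue 1: Quinn is in {2,3,4,5}.
From clues 1–2: Kira is in {1,2,3,4}.
From clues 1–3: Kira is in {3,4}.
From clues 1–4: Jing → seat 1, Divya → seat 2, Quinn → seat 3, Kira → seat 4, Noor → seat 5.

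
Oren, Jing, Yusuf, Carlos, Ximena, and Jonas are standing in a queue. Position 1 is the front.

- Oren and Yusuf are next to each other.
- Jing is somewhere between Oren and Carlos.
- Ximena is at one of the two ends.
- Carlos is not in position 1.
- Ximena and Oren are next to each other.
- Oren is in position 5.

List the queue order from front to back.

From clues 1–2: Jing is in {2,3,4,5}.
From clues 1–3: Ximena is in {1,6}.
From clues 1–5: Oren is in {2,5}.
From clues 1–6: Jonas → position 1, Carlos → position 2, Jing → position 3, Yusuf → position 4, Oren → position 5, Ximena → position 6.

Jonas, Carlos, Jing, Yusuf, Oren, Ximena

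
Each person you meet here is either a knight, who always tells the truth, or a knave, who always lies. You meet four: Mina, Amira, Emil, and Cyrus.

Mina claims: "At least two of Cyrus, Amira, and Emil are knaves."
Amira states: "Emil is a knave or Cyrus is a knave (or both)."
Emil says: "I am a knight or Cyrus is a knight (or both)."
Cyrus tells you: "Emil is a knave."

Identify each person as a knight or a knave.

Mina: knave, Amira: knight, Emil: knight, Cyrus: knave

Consider Mina. Suppose Mina is a knight.
Then no assignment of the remaining roles makes every statement match its speaker's type — contradiction.
So Mina is a knave.
Consider Amira. Suppose Amira is a knave.
Then no assignment of the remaining roles makes every statement match its speaker's type — contradiction.
So Amira is a knight.
Consider Emil. Suppose Emil is a knave.
Then no assignment of the remaining roles makes every statement match its speaker's type — contradiction.
So Emil is a knight.
With that fixed, Cyrus's statement is false, so Cyrus is a knave.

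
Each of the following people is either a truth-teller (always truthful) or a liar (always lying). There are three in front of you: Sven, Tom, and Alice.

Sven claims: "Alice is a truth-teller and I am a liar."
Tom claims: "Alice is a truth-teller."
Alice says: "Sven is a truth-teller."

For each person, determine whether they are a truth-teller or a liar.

Sven: liar, Tom: liar, Alice: liar

Consider Sven. Suppose Sven is a truth-teller.
Then Sven's own statement would have to be true, but it can't be — contradiction.
So Sven is a liar.
With that fixed, Alice's statement is false, so Alice is a liar.
With that fixed, Tom's statement is false, so Tom is a liar.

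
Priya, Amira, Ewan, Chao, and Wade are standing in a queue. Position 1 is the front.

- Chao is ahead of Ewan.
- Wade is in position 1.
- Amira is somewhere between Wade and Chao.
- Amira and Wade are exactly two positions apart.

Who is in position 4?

Chao

With clues 1–2, Wade is ruled out for position 4.
With clues 1–3, Amira is ruled out for position 4.
With clues 1–4, Ewan and Priya are ruled out for position 4.
So position 4 is Chao.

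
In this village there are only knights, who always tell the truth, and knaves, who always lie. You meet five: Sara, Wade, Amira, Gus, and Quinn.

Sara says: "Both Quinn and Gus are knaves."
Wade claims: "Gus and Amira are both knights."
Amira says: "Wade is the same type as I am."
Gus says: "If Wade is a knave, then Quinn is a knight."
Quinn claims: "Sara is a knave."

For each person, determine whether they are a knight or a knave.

Sara: knave, Wade: knight, Amira: knight, Gus: knight, Quinn: knight

Consider Sara. Suppose Sara is a knight.
Then no assignment of the remaining roles makes every statement match its speaker's type — contradiction.
So Sara is a knave.
With that fixed, Quinn's statement is true, so Quinn is a knight.
With that fixed, Gus's statement is true, so Gus is a knight.
Consider Wade. Suppose Wade is a knave.
Then whichever role Amira has, Amira's statement has the wrong truth value — contradiction.
So Wade is a knight.
Consider Amira. Suppose Amira is a knave.
Then Wade's statement comes out false, contradicting Wade being a knight.
So Amira is a knight.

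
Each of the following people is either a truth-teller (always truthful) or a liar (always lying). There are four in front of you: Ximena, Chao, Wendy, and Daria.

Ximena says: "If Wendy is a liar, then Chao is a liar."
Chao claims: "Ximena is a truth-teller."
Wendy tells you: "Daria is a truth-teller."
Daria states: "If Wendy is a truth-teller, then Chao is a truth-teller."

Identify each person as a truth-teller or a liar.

Consider Ximena. Suppose Ximena is a liar.
Then no assignment of the remaining roles makes every statement match its speaker's type — contradiction.
So Ximena is a truth-teller.
With that fixed, Chao's statement is true, so Chao is a truth-teller.
With that fixed, Daria's statement is true, so Daria is a truth-teller.
With that fixed, Wendy's statement is true, so Wendy is a truth-teller.

Ximena: truth-teller, Chao: truth-teller, Wendy: truth-teller, Daria: truth-teller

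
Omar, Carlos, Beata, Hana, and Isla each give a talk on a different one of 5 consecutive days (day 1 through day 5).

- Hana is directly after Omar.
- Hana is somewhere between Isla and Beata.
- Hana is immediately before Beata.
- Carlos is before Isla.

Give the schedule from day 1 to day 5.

From clue 1: Omar is in {1,2,3,4}.
From clues 1–2: Omar is in {2,3}.
From clues 1–4: Carlos → day 1, Isla → day 2, Omar → day 3, Hana → day 4, Beata → day 5.

Carlos, Isla, Omar, Hana, Beata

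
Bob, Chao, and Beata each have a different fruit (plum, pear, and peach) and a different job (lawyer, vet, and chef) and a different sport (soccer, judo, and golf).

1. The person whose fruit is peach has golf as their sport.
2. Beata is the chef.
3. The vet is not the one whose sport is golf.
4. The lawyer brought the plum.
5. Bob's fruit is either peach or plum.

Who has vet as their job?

Chao

With clues 1–2, Beata is impossible for the one with job vet.
With clues 1–5, Bob is impossible for the one with job vet.
That leaves Chao.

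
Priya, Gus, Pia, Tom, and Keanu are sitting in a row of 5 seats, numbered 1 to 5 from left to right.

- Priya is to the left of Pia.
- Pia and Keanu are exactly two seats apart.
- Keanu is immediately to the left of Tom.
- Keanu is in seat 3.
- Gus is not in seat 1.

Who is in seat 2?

Gus

With clues 1–3, Tom is ruled out for seat 2.
With clues 1–4, Keanu and Pia are ruled out for seat 2.
With clues 1–5, Priya is ruled out for seat 2.
So seat 2 is Gus.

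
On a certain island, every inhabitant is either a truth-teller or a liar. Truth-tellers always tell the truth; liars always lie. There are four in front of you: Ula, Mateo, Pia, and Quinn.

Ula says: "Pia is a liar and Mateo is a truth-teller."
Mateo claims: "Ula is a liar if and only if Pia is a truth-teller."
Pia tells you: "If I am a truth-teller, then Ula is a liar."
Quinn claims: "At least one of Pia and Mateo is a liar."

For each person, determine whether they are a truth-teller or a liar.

Consider Ula. Suppose Ula is a truth-teller.
Then whichever role Pia has, Pia's statement has the wrong truth value — contradiction.
So Ula is a liar.
With that fixed, Pia's statement is true, so Pia is a truth-teller.
With that fixed, Mateo's statement is true, so Mateo is a truth-teller.
With that fixed, Quinn's statement is false, so Quinn is a liar.

Ula: liar, Mateo: truth-teller, Pia: truth-teller, Quinn: liar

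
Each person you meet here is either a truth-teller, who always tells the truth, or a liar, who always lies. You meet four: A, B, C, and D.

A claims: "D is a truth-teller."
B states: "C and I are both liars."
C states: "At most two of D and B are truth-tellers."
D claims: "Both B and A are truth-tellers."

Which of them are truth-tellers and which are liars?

A: liar, B: liar, C: truth-teller, D: liar

Regardless of anyone's role, C's statement is true, so C is a truth-teller.
With that fixed, B's statement is false, so B is a liar.
With that fixed, D's statement is false, so D is a liar.
With that fixed, A's statement is false, so A is a liar.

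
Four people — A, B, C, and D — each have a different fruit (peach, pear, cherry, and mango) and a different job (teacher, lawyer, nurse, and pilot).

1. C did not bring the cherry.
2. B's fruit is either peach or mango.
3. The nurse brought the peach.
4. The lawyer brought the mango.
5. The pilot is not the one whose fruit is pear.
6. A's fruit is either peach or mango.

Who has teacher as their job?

With clues 1–4, B is impossible for the one with job teacher.
With clues 1–6, A and D are impossible for the one with job teacher.
That leaves C.

C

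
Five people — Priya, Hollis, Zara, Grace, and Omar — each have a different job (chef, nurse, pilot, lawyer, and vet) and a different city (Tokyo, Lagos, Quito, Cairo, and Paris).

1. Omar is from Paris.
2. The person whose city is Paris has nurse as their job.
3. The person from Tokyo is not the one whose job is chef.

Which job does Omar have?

With clues 1–2, chef, lawyer, pilot, and vet are impossible for Omar's job.
That leaves nurse.

nurse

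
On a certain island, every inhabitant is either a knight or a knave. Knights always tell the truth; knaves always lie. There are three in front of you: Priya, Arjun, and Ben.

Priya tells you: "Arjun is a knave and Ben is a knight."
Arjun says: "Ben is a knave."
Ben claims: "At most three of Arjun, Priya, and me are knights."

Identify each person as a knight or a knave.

Regardless of anyone's role, Ben's statement is true, so Ben is a knight.
With that fixed, Arjun's statement is false, so Arjun is a knave.
With that fixed, Priya's statement is true, so Priya is a knight.

Priya: knight, Arjun: knave, Ben: knight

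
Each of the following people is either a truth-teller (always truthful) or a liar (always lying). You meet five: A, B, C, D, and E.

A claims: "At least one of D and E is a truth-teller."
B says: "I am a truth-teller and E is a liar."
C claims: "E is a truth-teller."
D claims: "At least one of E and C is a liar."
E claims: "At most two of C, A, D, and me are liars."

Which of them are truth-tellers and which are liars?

A: truth-teller, B: liar, C: truth-teller, D: liar, E: truth-teller

Consider A. Suppose A is a liar.
Then no assignment of the remaining roles makes every statement match its speaker's type — contradiction.
So A is a truth-teller.
Consider B. Suppose B is a truth-teller.
Then no assignment of the remaining roles makes every statement match its speaker's type — contradiction.
So B is a liar.
Consider C. Suppose C is a liar.
Then no assignment of the remaining roles makes every statement match its speaker's type — contradiction.
So C is a truth-teller.
With that fixed, E's statement is true, so E is a truth-teller.
With that fixed, D's statement is false, so D is a liar.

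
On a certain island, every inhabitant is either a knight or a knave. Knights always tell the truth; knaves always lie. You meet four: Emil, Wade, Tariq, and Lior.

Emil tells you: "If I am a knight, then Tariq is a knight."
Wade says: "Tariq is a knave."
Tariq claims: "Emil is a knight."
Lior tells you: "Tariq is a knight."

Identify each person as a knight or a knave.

Consider Emil. Suppose Emil is a knave.
Then Emil's own statement would have to be false, but it can't be — contradiction.
So Emil is a knight.
With that fixed, Tariq's statement is true, so Tariq is a knight.
With that fixed, Lior's statement is true, so Lior is a knight.
With that fixed, Wade's statement is false, so Wade is a knave.

Emil: knight, Wade: knave, Tariq: knight, Lior: knight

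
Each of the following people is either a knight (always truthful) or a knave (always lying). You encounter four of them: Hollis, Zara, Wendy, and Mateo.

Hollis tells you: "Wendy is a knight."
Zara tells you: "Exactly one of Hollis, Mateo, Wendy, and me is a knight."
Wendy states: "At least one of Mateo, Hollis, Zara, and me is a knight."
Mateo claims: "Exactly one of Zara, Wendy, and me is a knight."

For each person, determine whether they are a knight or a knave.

Hollis: knave, Zara: knave, Wendy: knave, Mateo: knave

Consider Hollis. Suppose Hollis is a knight.
Then no assignment of the remaining roles makes every statement match its speaker's type — contradiction.
So Hollis is a knave.
Consider Zara. Suppose Zara is a knight.
Then no assignment of the remaining roles makes every statement match its speaker's type — contradiction.
So Zara is a knave.
Consider Wendy. Suppose Wendy is a knight.
Then Hollis's statement comes out true, contradicting Hollis being a knave.
So Wendy is a knave.
Consider Mateo. Suppose Mateo is a knight.
Then Zara's statement comes out true, contradicting Zara being a knave.
So Mateo is a knave.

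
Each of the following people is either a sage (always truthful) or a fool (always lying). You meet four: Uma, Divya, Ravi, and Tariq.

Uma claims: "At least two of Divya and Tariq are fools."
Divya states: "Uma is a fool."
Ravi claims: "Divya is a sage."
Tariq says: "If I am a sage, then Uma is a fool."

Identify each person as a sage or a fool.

Uma: fool, Divya: sage, Ravi: sage, Tariq: sage

Consider Uma. Suppose Uma is a sage.
Then whichever role Tariq has, Tariq's statement has the wrong truth value — contradiction.
So Uma is a fool.
With that fixed, Divya's statement is true, so Divya is a sage.
With that fixed, Ravi's statement is true, so Ravi is a sage.
With that fixed, Tariq's statement is true, so Tariq is a sage.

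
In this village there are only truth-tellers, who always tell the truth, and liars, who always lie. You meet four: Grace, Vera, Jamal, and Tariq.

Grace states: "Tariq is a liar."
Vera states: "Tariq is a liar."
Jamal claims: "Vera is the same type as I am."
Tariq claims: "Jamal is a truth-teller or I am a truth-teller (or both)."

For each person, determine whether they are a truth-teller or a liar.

Consider Grace. Suppose Grace is a liar.
Then no assignment of the remaining roles makes every statement match its speaker's type — contradiction.
So Grace is a truth-teller.
Consider Vera. Suppose Vera is a liar.
Then whichever role Jamal has, Jamal's statement has the wrong truth value — contradiction.
So Vera is a truth-teller.
Consider Jamal. Suppose Jamal is a truth-teller.
Then no assignment of the remaining roles makes every statement match its speaker's type — contradiction.
So Jamal is a liar.
Consider Tariq. Suppose Tariq is a truth-teller.
Then Grace's statement comes out false, contradicting Grace being a truth-teller.
So Tariq is a liar.

Grace: truth-teller, Vera: truth-teller, Jamal: liar, Tariq: liar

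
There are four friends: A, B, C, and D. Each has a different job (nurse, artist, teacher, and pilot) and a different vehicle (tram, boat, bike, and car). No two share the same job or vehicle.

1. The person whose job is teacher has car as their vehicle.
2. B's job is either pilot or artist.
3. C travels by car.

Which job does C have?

teacher

With clues 1–3, artist, nurse, and pilot are impossible for C's job.
That leaves teacher.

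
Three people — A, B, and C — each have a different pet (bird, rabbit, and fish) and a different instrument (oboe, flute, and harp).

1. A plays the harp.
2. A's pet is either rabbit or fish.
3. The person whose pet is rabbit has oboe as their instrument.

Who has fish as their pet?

With clues 1–3, B and C are impossible for the one with pet fish.
That leaves A.

A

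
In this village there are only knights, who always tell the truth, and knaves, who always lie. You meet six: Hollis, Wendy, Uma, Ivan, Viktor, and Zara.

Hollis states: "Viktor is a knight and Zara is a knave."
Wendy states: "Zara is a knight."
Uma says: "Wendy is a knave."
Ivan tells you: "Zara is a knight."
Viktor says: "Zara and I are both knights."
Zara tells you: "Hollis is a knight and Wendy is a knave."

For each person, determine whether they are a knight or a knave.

Hollis: knave, Wendy: knave, Uma: knight, Ivan: knave, Viktor: knave, Zara: knave

Consider Hollis. Suppose Hollis is a knight.
Then no assignment of the remaining roles makes every statement match its speaker's type — contradiction.
So Hollis is a knave.
With that fixed, Zara's statement is false, so Zara is a knave.
With that fixed, Wendy's statement is false, so Wendy is a knave.
With that fixed, Uma's statement is true, so Uma is a knight.
With that fixed, Ivan's statement is false, so Ivan is a knave.
With that fixed, Viktor's statement is false, so Viktor is a knave.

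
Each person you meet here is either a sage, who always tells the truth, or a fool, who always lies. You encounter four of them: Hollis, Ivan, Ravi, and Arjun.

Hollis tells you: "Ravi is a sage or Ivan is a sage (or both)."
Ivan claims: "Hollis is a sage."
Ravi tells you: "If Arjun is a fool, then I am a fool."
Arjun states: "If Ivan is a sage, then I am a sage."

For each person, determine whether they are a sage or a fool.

Hollis: sage, Ivan: sage, Ravi: sage, Arjun: sage

Consider Hollis. Suppose Hollis is a fool.
Then no assignment of the remaining roles makes every statement match its speaker's type — contradiction.
So Hollis is a sage.
With that fixed, Ivan's statement is true, so Ivan is a sage.
Consider Ravi. Suppose Ravi is a fool.
Then Ravi's own statement would have to be false, but it can't be — contradiction.
So Ravi is a sage.
Consider Arjun. Suppose Arjun is a fool.
Then Ravi's statement comes out false, contradicting Ravi being a sage.
So Arjun is a sage.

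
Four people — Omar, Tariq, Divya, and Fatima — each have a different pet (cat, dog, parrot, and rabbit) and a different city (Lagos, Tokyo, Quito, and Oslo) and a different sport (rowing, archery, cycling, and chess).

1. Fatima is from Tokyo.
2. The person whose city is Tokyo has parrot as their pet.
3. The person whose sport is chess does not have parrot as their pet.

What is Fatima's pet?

With clues 1–2, cat, dog, and rabbit are impossible for Fatima's pet.
That leaves parrot.

parrot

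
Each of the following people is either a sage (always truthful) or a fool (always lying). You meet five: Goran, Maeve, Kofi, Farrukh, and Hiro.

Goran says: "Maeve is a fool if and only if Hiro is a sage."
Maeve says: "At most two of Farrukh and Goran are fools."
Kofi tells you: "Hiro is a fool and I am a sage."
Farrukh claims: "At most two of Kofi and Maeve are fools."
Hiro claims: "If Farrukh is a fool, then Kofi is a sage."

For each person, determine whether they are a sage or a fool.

Goran: fool, Maeve: sage, Kofi: fool, Farrukh: sage, Hiro: sage

Regardless of anyone's role, Maeve's statement is true, so Maeve is a sage.
With that fixed, Farrukh's statement is true, so Farrukh is a sage.
With that fixed, Hiro's statement is true, so Hiro is a sage.
With that fixed, Goran's statement is false, so Goran is a fool.
With that fixed, Kofi's statement is false, so Kofi is a fool.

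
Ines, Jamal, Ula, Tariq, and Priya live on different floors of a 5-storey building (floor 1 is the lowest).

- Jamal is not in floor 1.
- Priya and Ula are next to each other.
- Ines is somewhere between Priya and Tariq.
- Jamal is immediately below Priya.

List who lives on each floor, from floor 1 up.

Tariq, Ines, Jamal, Priya, Ula

From clue 1: Jamal is in {2,3,4,5}.
From clues 1–3: Ines is in {2,3,4}.
From clues 1–4: Tariq → floor 1, Ines → floor 2, Jamal → floor 3, Priya → floor 4, Ula → floor 5.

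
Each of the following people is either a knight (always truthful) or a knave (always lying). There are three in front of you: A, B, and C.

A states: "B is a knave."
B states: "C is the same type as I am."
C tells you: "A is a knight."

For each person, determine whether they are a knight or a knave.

A: knight, B: knave, C: knight

Consider A. Suppose A is a knave.
Then no assignment of the remaining roles makes every statement match its speaker's type — contradiction.
So A is a knight.
With that fixed, C's statement is true, so C is a knight.
Consider B. Suppose B is a knight.
Then A's statement comes out false, contradicting A being a knight.
So B is a knave.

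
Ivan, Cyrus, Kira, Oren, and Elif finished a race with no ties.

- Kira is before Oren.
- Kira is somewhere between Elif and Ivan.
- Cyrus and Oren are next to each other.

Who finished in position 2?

Kira

With clues 1–2, Oren is ruled out for place 2.
With clues 1–3, Cyrus, Elif, and Ivan are ruled out for place 2.
So place 2 is Kira.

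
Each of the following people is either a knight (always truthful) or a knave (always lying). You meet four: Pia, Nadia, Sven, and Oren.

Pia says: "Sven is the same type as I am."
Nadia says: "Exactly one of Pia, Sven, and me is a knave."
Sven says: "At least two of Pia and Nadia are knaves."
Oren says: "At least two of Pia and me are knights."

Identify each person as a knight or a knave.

Pia: knave, Nadia: knave, Sven: knight, Oren: knave

Consider Pia. Suppose Pia is a knight.
Then no assignment of the remaining roles makes every statement match its speaker's type — contradiction.
So Pia is a knave.
With that fixed, Oren's statement is false, so Oren is a knave.
Consider Nadia. Suppose Nadia is a knight.
Then no assignment of the remaining roles makes every statement match its speaker's type — contradiction.
So Nadia is a knave.
With that fixed, Sven's statement is true, so Sven is a knight.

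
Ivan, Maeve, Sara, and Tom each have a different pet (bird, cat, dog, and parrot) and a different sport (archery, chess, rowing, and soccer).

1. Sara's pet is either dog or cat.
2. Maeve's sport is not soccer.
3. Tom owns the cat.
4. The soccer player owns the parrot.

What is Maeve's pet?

With clues 1–3, cat and dog are impossible for Maeve's pet.
With clues 1–4, parrot is impossible for Maeve's pet.
That leaves bird.

bird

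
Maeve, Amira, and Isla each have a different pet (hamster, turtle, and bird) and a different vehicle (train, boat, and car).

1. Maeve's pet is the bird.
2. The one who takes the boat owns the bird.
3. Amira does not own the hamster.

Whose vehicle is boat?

With clues 1–2, Amira and Isla are impossible for the one with vehicle boat.
That leaves Maeve.

Maeve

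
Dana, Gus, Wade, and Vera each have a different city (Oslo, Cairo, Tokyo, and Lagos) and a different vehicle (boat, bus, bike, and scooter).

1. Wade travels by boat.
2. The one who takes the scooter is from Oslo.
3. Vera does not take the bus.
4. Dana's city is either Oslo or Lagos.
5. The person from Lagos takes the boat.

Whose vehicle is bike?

Vera

Clue 1 rules out Wade for the one with vehicle bike.
With clues 1–5, Dana and Gus are impossible for the one with vehicle bike.
That leaves Vera.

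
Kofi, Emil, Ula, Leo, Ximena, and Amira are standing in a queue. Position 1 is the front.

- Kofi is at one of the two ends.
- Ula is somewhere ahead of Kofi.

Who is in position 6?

With clues 1–2, Amira, Emil, Leo, Ula, and Ximena are ruled out for position 6.
So position 6 is Kofi.

Kofi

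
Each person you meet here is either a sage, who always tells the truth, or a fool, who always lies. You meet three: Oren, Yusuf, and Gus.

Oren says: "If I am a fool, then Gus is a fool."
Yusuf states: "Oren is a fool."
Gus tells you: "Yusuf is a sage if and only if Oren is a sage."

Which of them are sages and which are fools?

Consider Oren. Suppose Oren is a fool.
Then no assignment of the remaining roles makes every statement match its speaker's type — contradiction.
So Oren is a sage.
With that fixed, Yusuf's statement is false, so Yusuf is a fool.
With that fixed, Gus's statement is false, so Gus is a fool.

Oren: sage, Yusuf: fool, Gus: fool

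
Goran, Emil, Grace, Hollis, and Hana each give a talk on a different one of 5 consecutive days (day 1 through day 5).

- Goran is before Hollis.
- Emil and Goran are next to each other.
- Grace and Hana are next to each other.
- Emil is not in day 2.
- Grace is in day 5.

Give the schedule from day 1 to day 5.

From clue 1: Goran is in {1,2,3,4}.
From clues 1–2: Hollis is in {3,4,5}.
From clues 1–3: Hollis is in {3,5}.
From clues 1–5: Emil → day 1, Goran → day 2, Hollis → day 3, Hana → day 4, Grace → day 5.

Emil, Goran, Hollis, Hana, Grace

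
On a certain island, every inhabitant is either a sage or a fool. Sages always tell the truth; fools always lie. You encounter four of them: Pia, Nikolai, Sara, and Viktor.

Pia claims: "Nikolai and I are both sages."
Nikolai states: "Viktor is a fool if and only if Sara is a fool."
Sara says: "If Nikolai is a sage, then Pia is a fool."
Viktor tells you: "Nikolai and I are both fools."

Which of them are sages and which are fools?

Consider Pia. Suppose Pia is a fool.
Then no assignment of the remaining roles makes every statement match its speaker's type — contradiction.
So Pia is a sage.
Consider Nikolai. Suppose Nikolai is a fool.
Then Pia's statement comes out false, contradicting Pia being a sage.
So Nikolai is a sage.
With that fixed, Sara's statement is false, so Sara is a fool.
With that fixed, Viktor's statement is false, so Viktor is a fool.

Pia: sage, Nikolai: sage, Sara: fool, Viktor: fool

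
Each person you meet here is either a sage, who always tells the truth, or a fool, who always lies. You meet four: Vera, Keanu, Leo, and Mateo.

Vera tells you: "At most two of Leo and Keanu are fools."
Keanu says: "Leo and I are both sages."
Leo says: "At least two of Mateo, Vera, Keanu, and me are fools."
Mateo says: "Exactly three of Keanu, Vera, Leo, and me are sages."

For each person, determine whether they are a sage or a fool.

Regardless of anyone's role, Vera's statement is true, so Vera is a sage.
Consider Keanu. Suppose Keanu is a sage.
Then no assignment of the remaining roles makes every statement match its speaker's type — contradiction.
So Keanu is a fool.
Consider Leo. Suppose Leo is a fool.
Then Leo's own statement would have to be false, but it can't be — contradiction.
So Leo is a sage.
Consider Mateo. Suppose Mateo is a sage.
Then Leo's statement comes out false, contradicting Leo being a sage.
So Mateo is a fool.

Vera: sage, Keanu: fool, Leo: sage, Mateo: fool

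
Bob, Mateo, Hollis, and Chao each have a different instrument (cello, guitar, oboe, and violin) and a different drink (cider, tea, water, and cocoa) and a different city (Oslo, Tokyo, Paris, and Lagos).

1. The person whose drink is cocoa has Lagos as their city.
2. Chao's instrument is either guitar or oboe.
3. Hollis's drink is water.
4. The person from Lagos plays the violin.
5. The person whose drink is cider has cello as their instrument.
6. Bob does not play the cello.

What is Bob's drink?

With clues 1–3, water is impossible for Bob's drink.
With clues 1–5, tea is impossible for Bob's drink.
With clues 1–6, cider is impossible for Bob's drink.
That leaves cocoa.

cocoa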